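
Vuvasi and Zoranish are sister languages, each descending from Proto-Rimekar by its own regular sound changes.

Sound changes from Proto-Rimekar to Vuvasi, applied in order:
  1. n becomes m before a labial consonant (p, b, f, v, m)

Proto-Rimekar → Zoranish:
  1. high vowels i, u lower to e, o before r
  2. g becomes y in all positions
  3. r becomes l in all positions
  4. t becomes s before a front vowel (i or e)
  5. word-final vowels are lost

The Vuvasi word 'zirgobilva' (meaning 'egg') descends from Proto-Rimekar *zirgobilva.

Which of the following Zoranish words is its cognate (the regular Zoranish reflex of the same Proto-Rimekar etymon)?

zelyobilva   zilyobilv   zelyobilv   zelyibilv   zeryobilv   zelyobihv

Zoranish: *zirgobilva > zergobilva > zeryobilva > zelyobilva > zelyobilv  (by pre-rhotic lowering, unconditioned shift, unconditioned shift, apocope)
Among the options, 'zelyobilv' alone shows every Zoranish change applied in order.

zelyobilv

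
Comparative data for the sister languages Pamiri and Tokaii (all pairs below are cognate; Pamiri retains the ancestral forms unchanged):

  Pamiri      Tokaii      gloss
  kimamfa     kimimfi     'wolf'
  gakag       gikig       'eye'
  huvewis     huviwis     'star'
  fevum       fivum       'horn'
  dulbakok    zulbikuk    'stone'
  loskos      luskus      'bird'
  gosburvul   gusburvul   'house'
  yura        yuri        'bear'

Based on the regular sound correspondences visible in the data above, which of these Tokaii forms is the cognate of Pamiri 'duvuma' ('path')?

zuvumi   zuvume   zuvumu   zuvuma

zuvumi

dulbakok ~ zulbikuk — Pamiri d corresponds to Tokaii z word-initially before a back vowel.
kimamfa ~ kimimfi, yura ~ yuri — Pamiri a corresponds to Tokaii i word-finally.
Applying these to Pamiri 'duvuma':
  duvuma → zuvuma   (d→z word-initially before a back vowel)
  zuvuma → zuvumi   (a→i word-finally)
So the Tokaii cognate is 'zuvumi'.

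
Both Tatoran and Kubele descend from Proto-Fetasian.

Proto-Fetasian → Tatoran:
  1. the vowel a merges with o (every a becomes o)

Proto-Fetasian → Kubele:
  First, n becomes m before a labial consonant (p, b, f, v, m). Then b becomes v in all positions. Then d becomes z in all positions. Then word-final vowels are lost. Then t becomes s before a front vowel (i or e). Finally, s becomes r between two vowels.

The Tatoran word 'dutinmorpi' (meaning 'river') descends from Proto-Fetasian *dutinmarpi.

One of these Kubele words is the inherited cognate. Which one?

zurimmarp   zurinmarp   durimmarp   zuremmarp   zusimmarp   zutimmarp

zurimmarp

Kubele: *dutinmarpi
  dutinmarpi → dutimmarpi   [nasal place assimilation]
  dutimmarpi (rule 2 does not apply)
  dutimmarpi → zutimmarpi   [unconditioned shift]
  zutimmarpi → zutimmarp   [apocope]
  zutimmarp → zusimmarp   [palatalisation]
  zusimmarp → zurimmarp   [rhotacism]
  giving Kubele zurimmarp.
The other candidates each miss or misapply at least one Kubele change.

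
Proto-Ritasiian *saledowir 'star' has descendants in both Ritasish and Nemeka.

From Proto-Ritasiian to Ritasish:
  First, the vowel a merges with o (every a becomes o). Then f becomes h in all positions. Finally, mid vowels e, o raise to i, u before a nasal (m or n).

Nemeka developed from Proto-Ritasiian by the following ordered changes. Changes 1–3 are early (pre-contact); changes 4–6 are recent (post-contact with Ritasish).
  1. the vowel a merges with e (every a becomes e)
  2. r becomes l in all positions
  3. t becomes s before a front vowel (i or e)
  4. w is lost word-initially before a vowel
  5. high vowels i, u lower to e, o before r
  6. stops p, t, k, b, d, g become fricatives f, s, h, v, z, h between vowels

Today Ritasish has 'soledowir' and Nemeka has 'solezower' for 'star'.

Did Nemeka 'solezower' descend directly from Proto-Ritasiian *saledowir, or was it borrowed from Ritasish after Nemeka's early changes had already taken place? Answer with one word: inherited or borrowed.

borrowed

If inherited, *saledowir would pass through all of Nemeka's changes:
Nemeka: *saledowir
  saledowir → seledowir   [vowel merger]
  seledowir → seledowil   [unconditioned shift]
  seledowil (rule 3 does not apply)
  seledowil (rule 4 does not apply)
  seledowil (rule 5 does not apply)
  seledowil → selezowil   [intervocalic lenition]
  giving Nemeka selezowil.
If borrowed from Ritasish 'soledowir' after the early changes, it would undergo only the recent ones:
  rule 4 (glide loss): no change (soledowir)
  rule 5 (pre-rhotic lowering): soledowir → soledower
  rule 6 (intervocalic lenition): soledower → solezower
  ⇒ as a loan: solezower
Nemeka 'solezower' matches the loan outcome 'solezower', not the inherited 'selezowil' — it skipped the early Nemeka changes, so it was borrowed from Ritasish.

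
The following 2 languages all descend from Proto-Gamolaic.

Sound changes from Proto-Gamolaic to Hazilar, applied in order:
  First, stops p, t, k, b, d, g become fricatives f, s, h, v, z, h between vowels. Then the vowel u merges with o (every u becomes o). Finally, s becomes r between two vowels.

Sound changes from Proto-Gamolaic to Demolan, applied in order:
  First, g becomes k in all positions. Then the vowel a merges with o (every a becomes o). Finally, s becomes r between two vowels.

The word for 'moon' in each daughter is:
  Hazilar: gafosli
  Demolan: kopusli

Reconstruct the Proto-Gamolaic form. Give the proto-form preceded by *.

Position 3: Hazilar has f, Demolan has p. Demolan preserves p here (none of its changes turn any other segment into p), so the proto-segment is *p.
Position 2: Hazilar has a, Demolan has o. Hazilar preserves a here (none of its changes turn any other segment into a), so the proto-segment is *a.
This points to *gapusli. Verify forward in each daughter:
Hazilar: start from *gapusli.
  rule 1 (intervocalic lenition): gapusli → gafusli
  rule 2 (vowel merger): gafusli → gafosli
  rule 3: no change — gafosli
  ⇒ Hazilar gafosli
Demolan: start from *gapusli.
  rule 1 (unconditioned shift): gapusli → kapusli
  rule 2 (vowel merger): kapusli → kopusli
  rule 3: no change — kopusli
  ⇒ Demolan kopusli
No other proto-form is consistent with every reflex, so the reconstruction is *gapusli.

*gapusli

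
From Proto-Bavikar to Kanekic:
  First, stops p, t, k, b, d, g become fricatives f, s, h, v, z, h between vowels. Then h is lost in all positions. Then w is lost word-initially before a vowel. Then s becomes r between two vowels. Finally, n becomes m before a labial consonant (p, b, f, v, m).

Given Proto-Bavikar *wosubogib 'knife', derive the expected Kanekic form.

oruvoib

Kanekic: start from *wosubogib.
  rule 1 (intervocalic lenition): wosubogib → wosuvohib
  rule 2 (h-loss): wosuvohib → wosuvoib
  rule 3 (glide loss): wosuvoib → osuvoib
  rule 4 (rhotacism): osuvoib → oruvoib
  rule 5: no change — oruvoib
  ⇒ Kanekic oruvoib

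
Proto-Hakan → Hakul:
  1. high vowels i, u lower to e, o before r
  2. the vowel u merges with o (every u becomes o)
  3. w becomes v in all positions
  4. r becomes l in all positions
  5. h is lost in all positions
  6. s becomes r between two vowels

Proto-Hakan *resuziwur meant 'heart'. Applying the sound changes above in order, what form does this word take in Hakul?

lerozivol

Hakul: start from *resuziwur.
  rule 1 (pre-rhotic lowering): resuziwur → resuziwor
  rule 2 (vowel merger): resuziwor → resoziwor
  rule 3 (unconditioned shift): resoziwor → resozivor
  rule 4 (unconditioned shift): resozivor → lesozivol
  rule 5: no change — lesozivol
  rule 6 (rhotacism): lesozivol → lerozivol
  ⇒ Hakul lerozivol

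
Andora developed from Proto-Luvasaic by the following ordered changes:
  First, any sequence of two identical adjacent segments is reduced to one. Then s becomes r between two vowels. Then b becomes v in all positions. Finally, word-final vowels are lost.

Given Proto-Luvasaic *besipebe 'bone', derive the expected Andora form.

veripev

Andora: *besipebe > beripebe > veripeve > veripev  (by rhotacism, unconditioned shift, apocope)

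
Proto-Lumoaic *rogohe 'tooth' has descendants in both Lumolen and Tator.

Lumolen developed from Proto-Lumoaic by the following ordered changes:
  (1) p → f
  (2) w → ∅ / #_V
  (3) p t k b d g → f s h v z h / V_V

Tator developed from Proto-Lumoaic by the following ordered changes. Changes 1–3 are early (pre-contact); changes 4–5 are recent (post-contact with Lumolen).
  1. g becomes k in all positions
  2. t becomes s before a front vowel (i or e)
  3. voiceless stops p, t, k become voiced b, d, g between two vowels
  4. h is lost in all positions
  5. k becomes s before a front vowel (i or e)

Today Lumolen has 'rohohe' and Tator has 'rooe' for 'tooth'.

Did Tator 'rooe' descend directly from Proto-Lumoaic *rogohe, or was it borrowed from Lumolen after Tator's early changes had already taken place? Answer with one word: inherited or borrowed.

If inherited, *rogohe would pass through all of Tator's changes:
Tator: start from *rogohe.
  rule 1 (unconditioned shift): rogohe → rokohe
  rule 2: no change — rokohe
  rule 3 (intervocalic voicing): rokohe → rogohe
  rule 4 (h-loss): rogohe → rogoe
  rule 5: no change — rogoe
  ⇒ Tator rogoe
If borrowed from Lumolen 'rohohe' after the early changes, it would undergo only the recent ones:
  rule 4 (h-loss): rohohe → rooe
  rule 5 (palatalisation): no change (rooe)
  ⇒ as a loan: rooe
Tator 'rooe' matches the loan outcome 'rooe', not the inherited 'rogoe' — it skipped the early Tator changes, so it was borrowed from Lumolen.

borrowed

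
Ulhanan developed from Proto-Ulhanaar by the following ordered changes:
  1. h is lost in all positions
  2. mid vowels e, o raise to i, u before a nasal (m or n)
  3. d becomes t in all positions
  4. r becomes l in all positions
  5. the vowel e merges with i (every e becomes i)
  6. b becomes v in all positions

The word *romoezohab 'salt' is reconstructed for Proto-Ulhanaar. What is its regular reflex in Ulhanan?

lumoizoav

Ulhanan: *romoezohab > romoezoab > rumoezoab > lumoezoab > lumoizoab > lumoizoav  (by h-loss, pre-nasal raising, unconditioned shift, vowel merger, unconditioned shift)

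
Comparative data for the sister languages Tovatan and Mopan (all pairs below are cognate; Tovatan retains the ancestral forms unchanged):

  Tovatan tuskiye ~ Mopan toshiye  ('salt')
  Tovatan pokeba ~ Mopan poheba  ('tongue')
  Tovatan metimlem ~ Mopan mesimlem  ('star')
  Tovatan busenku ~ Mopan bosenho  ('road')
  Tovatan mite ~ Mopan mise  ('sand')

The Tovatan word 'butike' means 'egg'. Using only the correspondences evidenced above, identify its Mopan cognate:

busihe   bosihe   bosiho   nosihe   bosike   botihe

tuskiye ~ toshiye, busenku ~ bosenho — Tovatan u corresponds to Mopan o after a consonant, before a consonant other than r, m, n, p, b, f, v.
metimlem ~ mesimlem — Tovatan t corresponds to Mopan s between vowels (before a front vowel).
pokeba ~ poheba — Tovatan k corresponds to Mopan h between vowels (before a front vowel).
Applying these to Tovatan 'butike':
  butike → botike   (u→o after a consonant, before a consonant other than r, m, n, p, b, f, v)
  botike → bosike   (t→s between vowels (before a front vowel))
  bosike → bosihe   (k→h between vowels (before a front vowel))
So the Mopan cognate is 'bosihe'.

bosihe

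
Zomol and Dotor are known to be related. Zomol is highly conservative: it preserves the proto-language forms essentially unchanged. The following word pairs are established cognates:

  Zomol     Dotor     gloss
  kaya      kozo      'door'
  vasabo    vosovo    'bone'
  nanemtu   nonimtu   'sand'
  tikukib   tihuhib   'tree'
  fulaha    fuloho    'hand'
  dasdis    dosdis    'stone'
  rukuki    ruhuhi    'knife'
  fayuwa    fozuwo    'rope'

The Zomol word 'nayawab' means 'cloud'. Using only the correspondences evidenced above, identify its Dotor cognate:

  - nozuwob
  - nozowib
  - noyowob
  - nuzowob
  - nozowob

kaya ~ kozo, vasabo ~ vosovo — Zomol a corresponds to Dotor o after a consonant, before a consonant other than r, m, n, p, b, f, v.
kaya ~ kozo — Zomol y corresponds to Dotor z between vowels (before a back vowel).
vasabo ~ vosovo — Zomol a corresponds to Dotor o after a consonant, before a labial obstruent.
Applying these to Zomol 'nayawab':
  nayawab → noyawab   (a→o after a consonant, before a consonant other than r, m, n, p, b, f, v)
  noyawab → nozawab   (y→z between vowels (before a back vowel))
  nozawab → nozowab   (a→o after a consonant, before a consonant other than r, m, n, p, b, f, v)
  nozowab → nozowob   (a→o after a consonant, before a labial obstruent)
So the Dotor cognate is 'nozowob'.

nozowob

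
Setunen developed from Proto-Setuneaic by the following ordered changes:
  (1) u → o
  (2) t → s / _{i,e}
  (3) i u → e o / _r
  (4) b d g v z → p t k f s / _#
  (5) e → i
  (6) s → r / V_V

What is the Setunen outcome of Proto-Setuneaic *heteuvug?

Setunen: *heteuvug
  heteuvug → heteovog   [vowel merger]
  heteovog → heseovog   [palatalisation]
  heseovog (rule 3 does not apply)
  heseovog → heseovok   [final devoicing]
  heseovok → hisiovok   [vowel merger]
  hisiovok → hiriovok   [rhotacism]
  giving Setunen hiriovok.

hiriovok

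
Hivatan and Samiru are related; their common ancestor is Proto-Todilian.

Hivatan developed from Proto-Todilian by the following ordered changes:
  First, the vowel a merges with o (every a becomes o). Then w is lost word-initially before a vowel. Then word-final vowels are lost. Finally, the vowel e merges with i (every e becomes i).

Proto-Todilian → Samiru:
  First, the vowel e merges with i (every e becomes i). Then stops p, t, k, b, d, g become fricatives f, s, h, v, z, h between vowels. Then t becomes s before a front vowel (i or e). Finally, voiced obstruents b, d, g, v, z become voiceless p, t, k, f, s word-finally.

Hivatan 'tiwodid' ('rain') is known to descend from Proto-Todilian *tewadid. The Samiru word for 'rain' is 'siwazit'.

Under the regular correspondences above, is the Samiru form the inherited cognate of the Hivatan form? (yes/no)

Derive the expected Samiru reflex of *tewadid:
Samiru: *tewadid
  tewadid → tiwadid   [vowel merger]
  tiwadid → tiwazid   [intervocalic lenition]
  tiwazid → siwazid   [palatalisation]
  siwazid → siwazit   [final devoicing]
  giving Samiru siwazit.
Samiru 'siwazit' matches the regular reflex exactly, so the pair is cognate.

yes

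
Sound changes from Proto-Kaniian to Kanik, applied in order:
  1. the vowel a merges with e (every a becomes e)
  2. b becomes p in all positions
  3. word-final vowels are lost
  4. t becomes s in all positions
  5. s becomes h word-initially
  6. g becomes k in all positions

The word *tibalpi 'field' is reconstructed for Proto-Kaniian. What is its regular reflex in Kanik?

hipelp

Kanik: *tibalpi
  tibalpi → tibelpi   [vowel merger]
  tibelpi → tipelpi   [unconditioned shift]
  tipelpi → tipelp   [apocope]
  tipelp → sipelp   [unconditioned shift]
  sipelp → hipelp   [debuccalisation]
  hipelp (rule 6 does not apply)
  giving Kanik hipelp.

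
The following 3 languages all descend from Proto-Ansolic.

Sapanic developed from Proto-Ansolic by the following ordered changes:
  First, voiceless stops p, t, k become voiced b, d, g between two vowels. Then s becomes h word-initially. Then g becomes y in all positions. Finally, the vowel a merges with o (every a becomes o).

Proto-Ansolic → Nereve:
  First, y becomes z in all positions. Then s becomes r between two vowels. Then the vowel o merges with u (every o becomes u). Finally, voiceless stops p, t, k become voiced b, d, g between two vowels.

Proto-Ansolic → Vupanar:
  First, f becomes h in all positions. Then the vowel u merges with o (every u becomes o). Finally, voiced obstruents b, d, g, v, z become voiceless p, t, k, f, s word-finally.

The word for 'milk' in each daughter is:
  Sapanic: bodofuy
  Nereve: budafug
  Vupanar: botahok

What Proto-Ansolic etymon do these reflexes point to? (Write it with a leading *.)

*botafug

Position 6: Sapanic has u, Nereve has u, Vupanar has o. Sapanic preserves u here (none of its changes turn any other segment into u), so the proto-segment is *u.
Position 2: Sapanic has o, Nereve has u, Vupanar has o. Taking the neighbouring segments as reconstructed: Sapanic o could go back to *a or *o; Nereve u could go back to *o or *u; Vupanar o could go back to *o or *u — the one source consistent with every daughter is *o.
Continuing position by position gives *botafug; check it forward:
Sapanic: start from *botafug.
  rule 1 (intervocalic voicing): botafug → bodafug
  rule 2: no change — bodafug
  rule 3 (unconditioned shift): bodafug → bodafuy
  rule 4 (vowel merger): bodafuy → bodofuy
  ⇒ Sapanic bodofuy
Nereve: *botafug > butafug > budafug  (by vowel merger, intervocalic voicing)
Vupanar: start from *botafug.
  rule 1 (unconditioned shift): botafug → botahug
  rule 2 (vowel merger): botahug → botahog
  rule 3 (final devoicing): botahog → botahok
  ⇒ Vupanar botahok
*botafug is the unique common source.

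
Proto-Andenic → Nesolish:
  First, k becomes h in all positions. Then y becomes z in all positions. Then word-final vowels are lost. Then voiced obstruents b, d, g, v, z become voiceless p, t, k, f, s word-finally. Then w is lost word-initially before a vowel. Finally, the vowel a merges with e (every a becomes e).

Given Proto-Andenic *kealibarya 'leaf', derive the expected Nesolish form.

heelibers

Nesolish: *kealibarya > healibarya > healibarza > healibarz > healibars > heelibers  (by unconditioned shift, unconditioned shift, apocope, final devoicing, vowel merger)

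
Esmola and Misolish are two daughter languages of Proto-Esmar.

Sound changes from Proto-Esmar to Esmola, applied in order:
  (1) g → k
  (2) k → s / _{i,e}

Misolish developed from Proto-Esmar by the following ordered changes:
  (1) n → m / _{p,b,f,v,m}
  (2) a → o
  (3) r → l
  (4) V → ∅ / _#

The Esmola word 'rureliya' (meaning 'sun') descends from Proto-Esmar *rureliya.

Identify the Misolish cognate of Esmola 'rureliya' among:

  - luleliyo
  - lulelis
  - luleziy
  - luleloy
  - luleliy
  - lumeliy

luleliy

Misolish: *rureliya
  rureliya (rule 1 does not apply)
  rureliya → rureliyo   [vowel merger]
  rureliyo → luleliyo   [unconditioned shift]
  luleliyo → luleliy   [apocope]
  giving Misolish luleliy.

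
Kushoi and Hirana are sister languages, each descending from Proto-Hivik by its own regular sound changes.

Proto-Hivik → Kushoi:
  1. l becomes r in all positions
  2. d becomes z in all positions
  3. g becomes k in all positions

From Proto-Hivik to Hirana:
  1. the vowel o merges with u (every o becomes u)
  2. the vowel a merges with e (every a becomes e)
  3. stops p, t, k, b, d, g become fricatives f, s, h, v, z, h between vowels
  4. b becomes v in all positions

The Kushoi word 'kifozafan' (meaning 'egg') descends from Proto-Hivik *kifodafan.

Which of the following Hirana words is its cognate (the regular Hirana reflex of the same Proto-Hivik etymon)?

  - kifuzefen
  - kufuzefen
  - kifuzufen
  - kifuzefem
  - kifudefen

Hirana: *kifodafan > kifudafan > kifudefen > kifuzefen  (by vowel merger, vowel merger, intervocalic lenition)
The other candidates each miss or misapply at least one Hirana change.

kifuzefen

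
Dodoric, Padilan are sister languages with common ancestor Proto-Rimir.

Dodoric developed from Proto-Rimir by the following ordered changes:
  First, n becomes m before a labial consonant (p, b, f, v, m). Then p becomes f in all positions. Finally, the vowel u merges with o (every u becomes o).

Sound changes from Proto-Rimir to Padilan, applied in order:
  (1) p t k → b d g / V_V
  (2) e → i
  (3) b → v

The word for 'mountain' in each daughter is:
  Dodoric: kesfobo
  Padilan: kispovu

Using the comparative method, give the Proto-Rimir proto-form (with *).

*kespobu

Position 4: Dodoric has f, Padilan has p. Padilan preserves p here (none of its changes turn any other segment into p), so the proto-segment is *p.
Position 6: Dodoric has b, Padilan has v. Dodoric preserves b here (none of its changes turn any other segment into b), so the proto-segment is *b.
This points to *kespobu. Verify forward in each daughter:
Dodoric: *kespobu > kesfobu > kesfobo  (by unconditioned shift, vowel merger)
Padilan: *kespobu > kispobu > kispovu  (by vowel merger, unconditioned shift)
Only *kespobu yields all of Dodoric kesfobo, Padilan kispovu.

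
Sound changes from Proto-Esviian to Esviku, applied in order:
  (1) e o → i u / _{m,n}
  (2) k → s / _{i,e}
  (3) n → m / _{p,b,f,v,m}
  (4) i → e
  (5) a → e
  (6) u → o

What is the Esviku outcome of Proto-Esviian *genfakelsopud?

gemfeselsopod

Esviku: *genfakelsopud > ginfakelsopud > ginfaselsopud > gimfaselsopud > gemfaselsopud > gemfeselsopud > gemfeselsopod  (by pre-nasal raising, palatalisation, nasal place assimilation, vowel merger, vowel merger, vowel merger)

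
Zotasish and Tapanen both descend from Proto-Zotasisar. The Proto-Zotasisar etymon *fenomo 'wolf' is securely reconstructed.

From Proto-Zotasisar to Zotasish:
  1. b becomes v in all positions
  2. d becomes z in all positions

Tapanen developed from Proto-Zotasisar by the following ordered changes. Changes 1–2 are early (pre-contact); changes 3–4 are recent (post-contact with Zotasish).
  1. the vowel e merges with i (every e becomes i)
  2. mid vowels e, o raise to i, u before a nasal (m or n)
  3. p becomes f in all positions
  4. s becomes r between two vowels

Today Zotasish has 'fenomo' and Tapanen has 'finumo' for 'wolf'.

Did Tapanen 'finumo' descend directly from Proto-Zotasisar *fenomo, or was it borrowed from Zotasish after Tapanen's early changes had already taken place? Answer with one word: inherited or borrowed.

inherited

If inherited, *fenomo would pass through all of Tapanen's changes:
Tapanen: *fenomo > finomo > finumo  (by vowel merger, pre-nasal raising)
If borrowed from Zotasish 'fenomo' after the early changes, it would undergo only the recent ones:
  rule 3 (unconditioned shift): no change (fenomo)
  rule 4 (rhotacism): no change (fenomo)
  ⇒ as a loan: fenomo
Tapanen 'finumo' matches the inherited outcome exactly, so it is an inherited cognate, not a loan.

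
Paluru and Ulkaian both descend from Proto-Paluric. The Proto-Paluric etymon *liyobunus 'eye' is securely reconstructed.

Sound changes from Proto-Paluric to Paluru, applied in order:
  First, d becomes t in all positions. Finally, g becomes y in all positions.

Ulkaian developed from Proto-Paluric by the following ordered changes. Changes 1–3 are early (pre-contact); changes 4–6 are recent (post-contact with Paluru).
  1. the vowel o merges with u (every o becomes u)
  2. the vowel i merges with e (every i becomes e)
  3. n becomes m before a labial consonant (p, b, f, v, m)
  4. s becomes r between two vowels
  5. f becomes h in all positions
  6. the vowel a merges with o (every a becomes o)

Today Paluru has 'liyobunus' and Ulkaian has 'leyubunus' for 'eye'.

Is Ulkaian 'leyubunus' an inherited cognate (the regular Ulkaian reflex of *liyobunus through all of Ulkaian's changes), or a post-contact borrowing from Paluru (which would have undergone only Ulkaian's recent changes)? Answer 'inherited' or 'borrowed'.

inherited

If inherited, *liyobunus would pass through all of Ulkaian's changes:
Ulkaian: *liyobunus
  liyobunus → liyubunus   [vowel merger]
  liyubunus → leyubunus   [vowel merger]
  leyubunus (rule 3 does not apply)
  leyubunus (rule 4 does not apply)
  leyubunus (rule 5 does not apply)
  leyubunus (rule 6 does not apply)
  giving Ulkaian leyubunus.
If borrowed from Paluru 'liyobunus' after the early changes, it would undergo only the recent ones:
  rule 4 (rhotacism): no change (liyobunus)
  rule 5 (unconditioned shift): no change (liyobunus)
  rule 6 (vowel merger): no change (liyobunus)
  ⇒ as a loan: liyobunus
Ulkaian 'leyubunus' matches the inherited outcome exactly, so it is an inherited cognate, not a loan.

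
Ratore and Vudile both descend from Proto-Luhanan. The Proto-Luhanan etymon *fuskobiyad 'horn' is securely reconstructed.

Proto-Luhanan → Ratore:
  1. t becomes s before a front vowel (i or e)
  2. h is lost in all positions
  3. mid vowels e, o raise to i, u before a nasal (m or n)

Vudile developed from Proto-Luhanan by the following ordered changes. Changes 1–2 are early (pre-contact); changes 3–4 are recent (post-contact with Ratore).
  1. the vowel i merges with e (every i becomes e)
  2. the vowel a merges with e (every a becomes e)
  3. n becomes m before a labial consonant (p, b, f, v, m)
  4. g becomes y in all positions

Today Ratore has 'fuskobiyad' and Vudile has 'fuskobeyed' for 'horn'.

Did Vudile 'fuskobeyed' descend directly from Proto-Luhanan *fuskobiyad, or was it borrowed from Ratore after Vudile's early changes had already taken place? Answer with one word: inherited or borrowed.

If inherited, *fuskobiyad would pass through all of Vudile's changes:
Vudile: *fuskobiyad
  fuskobiyad → fuskobeyad   [vowel merger]
  fuskobeyad → fuskobeyed   [vowel merger]
  fuskobeyed (rule 3 does not apply)
  fuskobeyed (rule 4 does not apply)
  giving Vudile fuskobeyed.
If borrowed from Ratore 'fuskobiyad' after the early changes, it would undergo only the recent ones:
  rule 3 (nasal place assimilation): no change (fuskobiyad)
  rule 4 (unconditioned shift): no change (fuskobiyad)
  ⇒ as a loan: fuskobiyad
Vudile 'fuskobeyed' matches the inherited outcome exactly, so it is an inherited cognate, not a loan.

inherited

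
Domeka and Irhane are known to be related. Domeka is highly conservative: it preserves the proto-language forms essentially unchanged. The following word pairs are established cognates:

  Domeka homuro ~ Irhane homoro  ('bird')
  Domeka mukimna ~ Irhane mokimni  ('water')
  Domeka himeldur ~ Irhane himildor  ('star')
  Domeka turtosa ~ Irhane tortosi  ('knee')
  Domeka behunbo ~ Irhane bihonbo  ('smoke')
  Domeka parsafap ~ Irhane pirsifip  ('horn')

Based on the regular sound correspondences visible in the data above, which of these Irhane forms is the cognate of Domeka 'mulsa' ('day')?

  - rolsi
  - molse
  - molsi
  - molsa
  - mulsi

molsi

mukimna ~ mokimni — Domeka u corresponds to Irhane o after a consonant, before a consonant other than r, m, n, p, b, f, v.
mukimna ~ mokimni, turtosa ~ tortosi — Domeka a corresponds to Irhane i word-finally.
Applying these to Domeka 'mulsa':
  mulsa → molsa   (u→o after a consonant, before a consonant other than r, m, n, p, b, f, v)
  molsa → molsi   (a→i word-finally)
So the Irhane cognate is 'molsi'.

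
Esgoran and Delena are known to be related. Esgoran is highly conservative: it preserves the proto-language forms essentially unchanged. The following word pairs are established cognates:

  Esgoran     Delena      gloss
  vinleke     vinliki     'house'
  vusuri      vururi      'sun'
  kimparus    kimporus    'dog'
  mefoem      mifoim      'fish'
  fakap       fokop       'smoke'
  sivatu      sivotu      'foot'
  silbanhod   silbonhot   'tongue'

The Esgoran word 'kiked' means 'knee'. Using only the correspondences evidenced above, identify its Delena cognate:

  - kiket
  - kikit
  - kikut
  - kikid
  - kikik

kikit

vinleke ~ vinliki — Esgoran e corresponds to Delena i after a consonant, before a consonant other than r, m, n, p, b, f, v.
silbanhod ~ silbonhot — Esgoran d corresponds to Delena t word-finally.
Applying these to Esgoran 'kiked':
  kiked → kikid   (e→i after a consonant, before a consonant other than r, m, n, p, b, f, v)
  kikid → kikit   (d→t word-finally)
So the Delena cognate is 'kikit'.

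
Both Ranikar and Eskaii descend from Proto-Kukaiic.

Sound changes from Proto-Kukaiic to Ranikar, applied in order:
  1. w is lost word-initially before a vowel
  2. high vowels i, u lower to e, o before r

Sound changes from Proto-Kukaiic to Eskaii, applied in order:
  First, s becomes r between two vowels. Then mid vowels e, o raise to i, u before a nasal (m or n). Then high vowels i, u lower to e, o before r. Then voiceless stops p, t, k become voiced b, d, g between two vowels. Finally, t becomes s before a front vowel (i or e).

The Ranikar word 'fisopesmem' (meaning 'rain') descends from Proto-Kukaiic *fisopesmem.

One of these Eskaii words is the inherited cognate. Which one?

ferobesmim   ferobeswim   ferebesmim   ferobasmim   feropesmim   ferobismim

ferobesmim

Eskaii: start from *fisopesmem.
  rule 1 (rhotacism): fisopesmem → firopesmem
  rule 2 (pre-nasal raising): firopesmem → firopesmim
  rule 3 (pre-rhotic lowering): firopesmim → feropesmim
  rule 4 (intervocalic voicing): feropesmim → ferobesmim
  rule 5: no change — ferobesmim
  ⇒ Eskaii ferobesmim
Only 'ferobesmim' matches the regular Eskaii development of *fisopesmem.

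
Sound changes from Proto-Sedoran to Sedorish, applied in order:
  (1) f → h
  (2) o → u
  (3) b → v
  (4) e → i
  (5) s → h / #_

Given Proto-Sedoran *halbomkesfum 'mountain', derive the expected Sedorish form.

Sedorish: *halbomkesfum
  halbomkesfum → halbomkeshum   [unconditioned shift]
  halbomkeshum → halbumkeshum   [vowel merger]
  halbumkeshum → halvumkeshum   [unconditioned shift]
  halvumkeshum → halvumkishum   [vowel merger]
  halvumkishum (rule 5 does not apply)
  giving Sedorish halvumkishum.

halvumkishum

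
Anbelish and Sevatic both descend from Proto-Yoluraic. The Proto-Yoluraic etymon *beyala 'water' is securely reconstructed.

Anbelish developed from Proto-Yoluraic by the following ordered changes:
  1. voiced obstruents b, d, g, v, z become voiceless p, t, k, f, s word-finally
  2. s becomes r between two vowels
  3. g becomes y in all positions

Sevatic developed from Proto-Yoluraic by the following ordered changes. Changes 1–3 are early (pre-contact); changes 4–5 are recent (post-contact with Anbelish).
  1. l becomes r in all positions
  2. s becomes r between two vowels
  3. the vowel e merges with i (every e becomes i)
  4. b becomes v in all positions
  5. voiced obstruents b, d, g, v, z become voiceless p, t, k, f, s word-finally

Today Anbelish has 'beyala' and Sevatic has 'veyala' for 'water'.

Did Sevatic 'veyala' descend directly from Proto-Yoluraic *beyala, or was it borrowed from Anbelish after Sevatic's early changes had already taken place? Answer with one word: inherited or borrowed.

borrowed

If inherited, *beyala would pass through all of Sevatic's changes:
Sevatic: *beyala
  beyala → beyara   [unconditioned shift]
  beyara (rule 2 does not apply)
  beyara → biyara   [vowel merger]
  biyara → viyara   [unconditioned shift]
  viyara (rule 5 does not apply)
  giving Sevatic viyara.
If borrowed from Anbelish 'beyala' after the early changes, it would undergo only the recent ones:
  rule 4 (unconditioned shift): beyala → veyala
  rule 5 (final devoicing): no change (veyala)
  ⇒ as a loan: veyala
Sevatic 'veyala' matches the loan outcome 'veyala', not the inherited 'viyara' — it skipped the early Sevatic changes, so it was borrowed from Anbelish.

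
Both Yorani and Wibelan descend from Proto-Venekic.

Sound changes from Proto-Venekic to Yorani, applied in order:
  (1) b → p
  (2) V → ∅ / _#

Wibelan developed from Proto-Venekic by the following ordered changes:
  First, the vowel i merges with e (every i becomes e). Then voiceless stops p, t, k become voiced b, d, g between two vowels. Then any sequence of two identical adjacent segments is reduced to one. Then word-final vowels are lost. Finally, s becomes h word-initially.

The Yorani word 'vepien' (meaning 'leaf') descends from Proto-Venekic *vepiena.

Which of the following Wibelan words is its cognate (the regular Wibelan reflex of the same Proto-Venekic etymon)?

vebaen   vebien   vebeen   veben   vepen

Wibelan: *vepiena
  vepiena → vepeena   [vowel merger]
  vepeena → vebeena   [intervocalic voicing]
  vebeena → vebena   [degemination]
  vebena → veben   [apocope]
  veben (rule 5 does not apply)
  giving Wibelan veben.
The other candidates each miss or misapply at least one Wibelan change.

veben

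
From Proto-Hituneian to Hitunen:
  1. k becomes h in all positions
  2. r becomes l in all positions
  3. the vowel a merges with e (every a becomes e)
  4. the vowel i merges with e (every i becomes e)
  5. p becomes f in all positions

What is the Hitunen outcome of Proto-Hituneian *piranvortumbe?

Hitunen: *piranvortumbe
  piranvortumbe (rule 1 does not apply)
  piranvortumbe → pilanvoltumbe   [unconditioned shift]
  pilanvoltumbe → pilenvoltumbe   [vowel merger]
  pilenvoltumbe → pelenvoltumbe   [vowel merger]
  pelenvoltumbe → felenvoltumbe   [unconditioned shift]
  giving Hitunen felenvoltumbe.

felenvoltumbe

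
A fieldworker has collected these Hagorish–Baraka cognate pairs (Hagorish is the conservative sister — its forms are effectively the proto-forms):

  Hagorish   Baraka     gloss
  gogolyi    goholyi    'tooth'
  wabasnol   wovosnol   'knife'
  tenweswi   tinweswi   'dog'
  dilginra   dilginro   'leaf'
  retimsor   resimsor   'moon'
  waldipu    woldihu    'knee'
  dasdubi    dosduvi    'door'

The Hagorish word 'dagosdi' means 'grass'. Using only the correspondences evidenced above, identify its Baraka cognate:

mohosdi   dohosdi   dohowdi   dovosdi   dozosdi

wabasnol ~ wovosnol, waldipu ~ woldihu — Hagorish a corresponds to Baraka o after a consonant, before a consonant other than r, m, n, p, b, f, v.
gogolyi ~ goholyi — Hagorish g corresponds to Baraka h between vowels (before a back vowel).
Applying these to Hagorish 'dagosdi':
  dagosdi → dogosdi   (a→o after a consonant, before a consonant other than r, m, n, p, b, f, v)
  dogosdi → dohosdi   (g→h between vowels (before a back vowel))
So the Baraka cognate is 'dohosdi'.

dohosdi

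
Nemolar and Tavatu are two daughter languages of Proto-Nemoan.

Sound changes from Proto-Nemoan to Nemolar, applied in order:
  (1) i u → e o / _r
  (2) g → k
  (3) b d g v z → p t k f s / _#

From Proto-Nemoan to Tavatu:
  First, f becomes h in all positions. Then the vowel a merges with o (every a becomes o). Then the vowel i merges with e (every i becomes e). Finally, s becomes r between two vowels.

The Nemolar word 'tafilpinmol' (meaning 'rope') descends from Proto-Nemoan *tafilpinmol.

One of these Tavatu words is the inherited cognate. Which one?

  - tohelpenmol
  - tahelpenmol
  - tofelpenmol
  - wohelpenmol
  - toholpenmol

tohelpenmol

Tavatu: start from *tafilpinmol.
  rule 1 (unconditioned shift): tafilpinmol → tahilpinmol
  rule 2 (vowel merger): tahilpinmol → tohilpinmol
  rule 3 (vowel merger): tohilpinmol → tohelpenmol
  rule 4: no change — tohelpenmol
  ⇒ Tavatu tohelpenmol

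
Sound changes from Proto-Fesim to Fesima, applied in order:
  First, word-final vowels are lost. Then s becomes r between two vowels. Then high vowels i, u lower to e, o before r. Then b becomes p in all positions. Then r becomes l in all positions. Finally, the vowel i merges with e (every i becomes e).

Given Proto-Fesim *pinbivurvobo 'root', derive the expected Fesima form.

Fesima: start from *pinbivurvobo.
  rule 1 (apocope): pinbivurvobo → pinbivurvob
  rule 2: no change — pinbivurvob
  rule 3 (pre-rhotic lowering): pinbivurvob → pinbivorvob
  rule 4 (unconditioned shift): pinbivorvob → pinpivorvop
  rule 5 (unconditioned shift): pinpivorvop → pinpivolvop
  rule 6 (vowel merger): pinpivolvop → penpevolvop
  ⇒ Fesima penpevolvop

penpevolvop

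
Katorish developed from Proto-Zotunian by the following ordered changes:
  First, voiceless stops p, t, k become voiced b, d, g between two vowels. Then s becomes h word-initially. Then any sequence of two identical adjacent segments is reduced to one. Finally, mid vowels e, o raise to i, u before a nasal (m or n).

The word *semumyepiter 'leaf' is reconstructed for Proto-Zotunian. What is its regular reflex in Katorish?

himumyebider

Katorish: *semumyepiter > semumyebider > hemumyebider > himumyebider  (by intervocalic voicing, debuccalisation, pre-nasal raising)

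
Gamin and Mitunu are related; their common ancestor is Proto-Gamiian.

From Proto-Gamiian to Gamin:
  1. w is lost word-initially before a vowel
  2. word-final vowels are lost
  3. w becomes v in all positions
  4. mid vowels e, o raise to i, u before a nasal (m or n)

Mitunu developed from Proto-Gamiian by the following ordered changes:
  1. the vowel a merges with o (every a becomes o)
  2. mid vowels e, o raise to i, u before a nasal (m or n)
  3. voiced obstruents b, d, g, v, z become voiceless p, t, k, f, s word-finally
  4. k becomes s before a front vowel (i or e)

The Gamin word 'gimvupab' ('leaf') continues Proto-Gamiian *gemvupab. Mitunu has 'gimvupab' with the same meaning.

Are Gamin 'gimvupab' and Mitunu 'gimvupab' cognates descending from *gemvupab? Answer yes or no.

Derive the expected Mitunu reflex of *gemvupab:
Mitunu: *gemvupab > gemvupob > gimvupob > gimvupop  (by vowel merger, pre-nasal raising, final devoicing)
The regular Mitunu reflex would be 'gimvupop', but the attested form is 'gimvupab'. The correspondence is irregular, so they are not cognates (the Mitunu form has a different source).

no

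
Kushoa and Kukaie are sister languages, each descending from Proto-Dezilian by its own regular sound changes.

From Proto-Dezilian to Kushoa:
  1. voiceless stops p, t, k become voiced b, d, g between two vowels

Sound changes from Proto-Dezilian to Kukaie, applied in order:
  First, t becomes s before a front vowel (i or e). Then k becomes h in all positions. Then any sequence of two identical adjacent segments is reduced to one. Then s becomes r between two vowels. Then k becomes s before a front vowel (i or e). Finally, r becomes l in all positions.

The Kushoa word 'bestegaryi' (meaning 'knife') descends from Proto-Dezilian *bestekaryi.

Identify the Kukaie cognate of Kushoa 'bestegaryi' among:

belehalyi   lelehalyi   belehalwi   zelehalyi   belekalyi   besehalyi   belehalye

belehalyi

Kukaie: *bestekaryi > bessekaryi > besseharyi > beseharyi > bereharyi > belehalyi  (by palatalisation, unconditioned shift, degemination, rhotacism, unconditioned shift)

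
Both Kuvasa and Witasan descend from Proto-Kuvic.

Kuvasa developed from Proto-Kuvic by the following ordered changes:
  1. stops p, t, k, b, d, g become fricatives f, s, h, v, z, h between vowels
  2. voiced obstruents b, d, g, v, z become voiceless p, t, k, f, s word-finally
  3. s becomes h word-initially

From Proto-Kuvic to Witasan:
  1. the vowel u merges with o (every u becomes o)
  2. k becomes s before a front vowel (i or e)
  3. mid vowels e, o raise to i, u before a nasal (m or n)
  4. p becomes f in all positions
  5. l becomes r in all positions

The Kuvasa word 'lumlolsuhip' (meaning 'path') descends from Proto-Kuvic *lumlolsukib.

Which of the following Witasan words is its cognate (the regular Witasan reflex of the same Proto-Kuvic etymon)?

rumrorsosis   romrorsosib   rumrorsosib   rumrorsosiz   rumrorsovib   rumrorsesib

Witasan: *lumlolsukib
  lumlolsukib → lomlolsokib   [vowel merger]
  lomlolsokib → lomlolsosib   [palatalisation]
  lomlolsosib → lumlolsosib   [pre-nasal raising]
  lumlolsosib (rule 4 does not apply)
  lumlolsosib → rumrorsosib   [unconditioned shift]
  giving Witasan rumrorsosib.
The other candidates each miss or misapply at least one Witasan change.

rumrorsosib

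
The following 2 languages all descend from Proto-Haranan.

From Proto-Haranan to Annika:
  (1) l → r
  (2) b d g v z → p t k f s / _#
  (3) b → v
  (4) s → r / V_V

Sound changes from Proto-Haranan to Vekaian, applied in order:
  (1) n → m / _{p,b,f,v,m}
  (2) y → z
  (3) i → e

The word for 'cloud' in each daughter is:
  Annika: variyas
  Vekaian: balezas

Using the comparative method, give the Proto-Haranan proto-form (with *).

*baliyas

Position 4: Annika has i, Vekaian has e. Annika preserves i here (none of its changes turn any other segment into i), so the proto-segment is *i.
Position 5: Annika has y, Vekaian has z. Annika preserves y here (none of its changes turn any other segment into y), so the proto-segment is *y.
This points to *baliyas. Verify forward in each daughter:
Annika: start from *baliyas.
  rule 1 (unconditioned shift): baliyas → bariyas
  rule 2: no change — bariyas
  rule 3 (unconditioned shift): bariyas → variyas
  rule 4: no change — variyas
  ⇒ Annika variyas
Vekaian: *baliyas
  baliyas (rule 1 does not apply)
  baliyas → balizas   [unconditioned shift]
  balizas → balezas   [vowel merger]
  giving Vekaian balezas.
No other proto-form is consistent with every reflex, so the reconstruction is *baliyas.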